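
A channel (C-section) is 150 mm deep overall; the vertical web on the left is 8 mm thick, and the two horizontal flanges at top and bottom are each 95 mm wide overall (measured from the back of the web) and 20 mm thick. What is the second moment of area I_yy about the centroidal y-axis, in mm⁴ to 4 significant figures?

I_yy ≈ 4.215 × 10⁶ mm⁴

Split into non-overlapping primitives; take the origin at the lower-left of the bounding box.
Web: 8 × 150, A = 1 200 mm², x = 4 mm, Ī = 6 400 mm⁴.
Top flange (beyond web): 87 × 20, A = 1 740 mm², x = 51.5 mm, Ī = 1 097 505 mm⁴.
Bottom flange (beyond web): 87 × 20, A = 1 740 mm², x = 51.5 mm, Ī = 1 097 505 mm⁴.
Centroid: x̄ = ΣA·x / ΣA = 39.3205 mm.
Transfer each piece to the centroidal y-axis using Ī + A·d² with d = x − 39.3205:
  web: d = -35.3205 mm → contributes +1 503 446 mm⁴
  top flange (beyond web): d = 12.1795 mm → contributes +1 355 616 mm⁴
  bottom flange (beyond web): d = 12.1795 mm → contributes +1 355 616 mm⁴
Total I = 4 214 679 mm⁴.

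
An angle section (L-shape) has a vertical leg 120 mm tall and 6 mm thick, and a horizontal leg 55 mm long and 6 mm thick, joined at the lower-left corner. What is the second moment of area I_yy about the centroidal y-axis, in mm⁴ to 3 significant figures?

I_yy ≈ 2.19 × 10⁵ mm⁴

Split into non-overlapping primitives; take the origin at the lower-left of the bounding box.
Vertical leg: 6 × 120, A = 720 mm², x = 3 mm, Ī = 2 160 mm⁴.
Horizontal leg (remainder): 49 × 6, A = 294 mm², x = 30.5 mm, Ī = 58 825 mm⁴.
Centroid: x̄ = ΣA·x / ΣA = 10.973 mm.
Transfer each piece to the centroidal y-axis using Ī + A·d² with d = x − 10.973:
  vertical leg: d = -7.9734 mm → contributes +47 934 mm⁴
  horizontal leg (remainder): d = 19.527 mm → contributes +170 924 mm⁴
Total I = 218 857 mm⁴.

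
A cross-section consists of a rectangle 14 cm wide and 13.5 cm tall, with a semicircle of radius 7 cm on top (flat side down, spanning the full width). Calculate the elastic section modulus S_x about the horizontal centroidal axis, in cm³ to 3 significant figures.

S_x ≈ 759 cm³

Decompose the section into non-overlapping parts with the origin at the bottom-left of its bounding rectangle.
Rectangular body: 14 × 13.5, A = 189 cm², y = 6.75 cm, Ī = 2870.4 cm⁴.
Semicircular cap: semicircle r = 7, A = 76.969 cm², y = 16.471 cm, Ī = 263.53 cm⁴.
Centroid: ȳ = ΣA·y / ΣA = 9.5631 cm.
Transfer each piece to the horizontal centroidal axis using Ī + A·d² with d = y − 9.5631:
  rectangular body: d = -2.8131 cm → contributes +4366.1 cm⁴
  semicircular cap: d = 6.9078 cm → contributes +3936.3 cm⁴
Total I = 8302.4 cm⁴.
Extreme fibre distance c = 10.937 cm; S = I/c = 759.12 cm³.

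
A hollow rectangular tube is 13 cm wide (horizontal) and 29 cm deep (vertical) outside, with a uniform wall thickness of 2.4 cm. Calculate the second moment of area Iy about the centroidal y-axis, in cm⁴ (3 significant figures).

Iy ≈ 4200 cm⁴

Split into non-overlapping primitives; take the origin at the lower-left of the bounding box.
Outer rectangle: 13 × 29, A = 377 cm², x = 6.5 cm, Ī = 5309.4 cm⁴.
Inner void (subtracted): 8.2 × 24.2, A = 198.44 cm², x = 6.5 cm, Ī = 1111.9 cm⁴.
By symmetry the centroid is at mid-width, x̄ = 6.5 cm.
All pieces are centred on the centroidal y-axis, so I = ΣĪ (holes subtracted) = 4197.5 cm⁴.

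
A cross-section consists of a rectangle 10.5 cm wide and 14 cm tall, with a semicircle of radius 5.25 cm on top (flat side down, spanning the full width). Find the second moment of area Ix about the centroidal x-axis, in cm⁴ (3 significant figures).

Break the section into simple shapes (no overlaps), measuring from the bottom-left corner of the bounding box.
Rectangular body: 10.5 × 14, A = 147 cm², y = 7 cm, Ī = 2 401 cm⁴.
Semicircular cap: semicircle r = 5.25, A = 43.295 cm², y = 16.228 cm, Ī = 83.381 cm⁴.
Centroid: ȳ = ΣA·y / ΣA = 9.0996 cm.
Transfer each piece to the centroidal x-axis using Ī + A·d² with d = y − 9.0996:
  rectangular body: d = -2.0996 cm → contributes +3 049 cm⁴
  semicircular cap: d = 7.1286 cm → contributes +2283.5 cm⁴
Total I = 5332.5 cm⁴.

Ix ≈ 5330 cm⁴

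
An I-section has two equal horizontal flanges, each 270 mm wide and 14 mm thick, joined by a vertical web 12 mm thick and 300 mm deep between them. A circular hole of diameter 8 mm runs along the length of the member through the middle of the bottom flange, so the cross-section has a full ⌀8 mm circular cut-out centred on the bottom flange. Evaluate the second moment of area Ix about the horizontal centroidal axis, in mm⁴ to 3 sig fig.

Decompose the section into non-overlapping parts with the origin at the bottom-left of its bounding rectangle.
Bottom flange: 270 × 14, A = 3 780 mm², y = 7 mm, Ī = 61 740 mm⁴.
Web: 12 × 300, A = 3 600 mm², y = 164 mm, Ī = 27 000 000 mm⁴.
Top flange: 270 × 14, A = 3 780 mm², y = 321 mm, Ī = 61 740 mm⁴.
Hole (subtracted): ⌀8, A = 50.265 mm², y = 7 mm, Ī = 201.06 mm⁴.
Centroid: ȳ = ΣA·y / ΣA = 164.71 mm.
Transfer each piece to the horizontal centroidal axis using Ī + A·d² with d = y − 164.71:
  bottom flange: d = -157.71 mm → contributes +94 079 983 mm⁴
  web: d = -0.71034 mm → contributes +27 001 816 mm⁴
  top flange: d = 156.29 mm → contributes +92 393 751 mm⁴
  hole: d = -157.71 mm → contributes −1 250 432 mm⁴
Total I = 212 225 119 mm⁴.

Ix ≈ 2.12 × 10⁸ mm⁴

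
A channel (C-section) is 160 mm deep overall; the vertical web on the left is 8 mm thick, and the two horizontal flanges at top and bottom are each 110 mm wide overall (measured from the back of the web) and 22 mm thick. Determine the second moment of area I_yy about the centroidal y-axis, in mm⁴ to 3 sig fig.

I_yy ≈ 6.91 × 10⁶ mm⁴

Split into non-overlapping primitives; take the origin at the lower-left of the bounding box.
Web: 8 × 160, A = 1 280 mm², x = 4 mm, Ī = 6826.7 mm⁴.
Top flange (beyond web): 102 × 22, A = 2 244 mm², x = 59 mm, Ī = 1 945 548 mm⁴.
Bottom flange (beyond web): 102 × 22, A = 2 244 mm², x = 59 mm, Ī = 1 945 548 mm⁴.
Centroid: x̄ = ΣA·x / ΣA = 46.795 mm.
Transfer each piece to the centroidal y-axis using Ī + A·d² with d = x − 46.795:
  web: d = -42.795 mm → contributes +2 351 004 mm⁴
  top flange (beyond web): d = 12.205 mm → contributes +2 279 834 mm⁴
  bottom flange (beyond web): d = 12.205 mm → contributes +2 279 834 mm⁴
Total I = 6 910 672 mm⁴.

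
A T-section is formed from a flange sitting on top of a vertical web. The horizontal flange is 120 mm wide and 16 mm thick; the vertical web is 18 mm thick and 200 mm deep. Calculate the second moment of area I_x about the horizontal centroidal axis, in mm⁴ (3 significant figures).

I_x ≈ 2.66 × 10⁷ mm⁴

Treat the section as a set of non-overlapping primitives; coordinates are from the bounding-box lower-left.
Flange: 120 × 16, A = 1 920 mm², y = 208 mm, Ī = 40 960 mm⁴.
Web: 18 × 200, A = 3 600 mm², y = 100 mm, Ī = 12 000 000 mm⁴.
Centroid: ȳ = ΣA·y / ΣA = 137.57 mm.
Transfer each piece to the horizontal centroidal axis using Ī + A·d² with d = y − 137.57:
  flange: d = 70.435 mm → contributes +9 566 193 mm⁴
  web: d = -37.565 mm → contributes +17 080 124 mm⁴
Total I = 26 646 317 mm⁴.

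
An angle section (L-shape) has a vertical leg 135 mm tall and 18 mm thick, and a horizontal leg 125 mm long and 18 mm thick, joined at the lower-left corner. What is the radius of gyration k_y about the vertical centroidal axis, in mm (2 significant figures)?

k_y ≈ 37 mm

Decompose the section into non-overlapping parts with the origin at the bottom-left of its bounding rectangle.
Vertical leg: 18 × 135, A = 2 430 mm², x = 9 mm, Ī = 65 610 mm⁴.
Horizontal leg (remainder): 107 × 18, A = 1 926 mm², x = 71.5 mm, Ī = 1 837 565 mm⁴.
Centroid: x̄ = ΣA·x / ΣA = 36.63 mm.
Transfer each piece to the vertical centroidal axis using Ī + A·d² with d = x − 36.63:
  vertical leg: d = -27.63 mm → contributes +1 921 290 mm⁴
  horizontal leg (remainder): d = 34.87 mm → contributes +4 178 843 mm⁴
Total I = 6 100 133 mm⁴.
Radius of gyration: k = √(I/A) = √(6 100 133 / 4 356) = 37.42 mm.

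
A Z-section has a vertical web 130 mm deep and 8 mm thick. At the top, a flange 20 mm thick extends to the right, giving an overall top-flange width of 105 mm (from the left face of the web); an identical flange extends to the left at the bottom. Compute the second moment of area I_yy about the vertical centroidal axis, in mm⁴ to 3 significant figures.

I_yy ≈ 1.37 × 10⁷ mm⁴

Treat the section as a set of non-overlapping primitives; coordinates are from the bounding-box lower-left.
Web: 8 × 130, A = 1 040 mm², x = 101 mm, Ī = 5546.7 mm⁴.
Top flange (beyond web): 97 × 20, A = 1 940 mm², x = 153.5 mm, Ī = 1 521 122 mm⁴.
Bottom flange (beyond web): 97 × 20, A = 1 940 mm², x = 48.5 mm, Ī = 1 521 122 mm⁴.
Centroid: x̄ = ΣA·x / ΣA = 101 mm.
Transfer each piece to the vertical centroidal axis using Ī + A·d² with d = x − 101:
  web: d = 0 mm → contributes +5546.7 mm⁴
  top flange (beyond web): d = 52.5 mm → contributes +6 868 247 mm⁴
  bottom flange (beyond web): d = -52.5 mm → contributes +6 868 247 mm⁴
Total I = 13 742 040 mm⁴.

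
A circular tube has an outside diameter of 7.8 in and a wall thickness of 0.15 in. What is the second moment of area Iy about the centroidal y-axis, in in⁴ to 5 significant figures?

Iy ≈ 26.382 in⁴

Treat the section as a set of non-overlapping primitives; coordinates are from the bounding-box lower-left.
Outer circle: ⌀7.8, A = 47.78362 in², x = 3.9 in, Ī = 181.6972 in⁴.
Bore (subtracted): ⌀7.5, A = 44.17865 in², x = 3.9 in, Ī = 155.3156 in⁴.
By symmetry the centroid is at mid-width, x̄ = 3.9 in.
All pieces are centred on the centroidal y-axis, so I = ΣĪ (holes subtracted) = 26.38168 in⁴.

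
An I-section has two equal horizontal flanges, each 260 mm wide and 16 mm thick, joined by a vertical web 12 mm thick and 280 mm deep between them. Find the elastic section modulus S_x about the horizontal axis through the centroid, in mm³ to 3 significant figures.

S_x ≈ 1.31 × 10⁶ mm³

Decompose the section into non-overlapping parts with the origin at the bottom-left of its bounding rectangle.
Bottom flange: 260 × 16, A = 4 160 mm², y = 8 mm, Ī = 88 747 mm⁴.
Web: 12 × 280, A = 3 360 mm², y = 156 mm, Ī = 21 952 000 mm⁴.
Top flange: 260 × 16, A = 4 160 mm², y = 304 mm, Ī = 88 747 mm⁴.
By symmetry the centroid is at mid-height, ȳ = 156 mm.
Transfer each piece to the horizontal axis through the centroid using Ī + A·d² with d = y − 156:
  bottom flange: d = -148 mm → contributes +91 209 387 mm⁴
  web: d = 0 mm → contributes +21 952 000 mm⁴
  top flange: d = 148 mm → contributes +91 209 387 mm⁴
Total I = 204 370 773 mm⁴.
Extreme fibre distance c = 156 mm; S = I/c = 1 310 069 mm³.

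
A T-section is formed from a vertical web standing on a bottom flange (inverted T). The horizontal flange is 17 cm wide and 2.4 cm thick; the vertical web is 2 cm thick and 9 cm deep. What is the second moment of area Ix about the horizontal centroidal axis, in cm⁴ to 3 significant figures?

Ix ≈ 547 cm⁴

Decompose the section into non-overlapping parts with the origin at the bottom-left of its bounding rectangle.
Flange: 17 × 2.4, A = 40.8 cm², y = 1.2 cm, Ī = 19.584 cm⁴.
Web: 2 × 9, A = 18 cm², y = 6.9 cm, Ī = 121.5 cm⁴.
Centroid: ȳ = ΣA·y / ΣA = 2.9449 cm.
Transfer each piece to the horizontal centroidal axis using Ī + A·d² with d = y − 2.9449:
  flange: d = -1.7449 cm → contributes +143.81 cm⁴
  web: d = 3.9551 cm → contributes +403.07 cm⁴
Total I = 546.88 cm⁴.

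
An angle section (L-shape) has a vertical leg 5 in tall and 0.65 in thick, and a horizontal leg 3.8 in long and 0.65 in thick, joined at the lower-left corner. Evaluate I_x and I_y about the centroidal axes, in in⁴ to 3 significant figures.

I_x ≈ 12.8 in⁴, I_y ≈ 6.34 in⁴

Break the section into simple shapes (no overlaps), measuring from the bottom-left corner of the bounding box.
Vertical leg: 0.65 × 5, A = 3.25 in², y = 2.5 in, Ī = 6.7708 in⁴.
Horizontal leg (remainder): 3.15 × 0.65, A = 2.0475 in², y = 0.325 in, Ī = 0.072089 in⁴.
Centroid: ȳ = ΣA·y / ΣA = 1.6594 in.
Transfer each piece to the centroidal x-axis using Ī + A·d² with d = y − 1.6594:
  vertical leg: d = 0.84064 in → contributes +9.0676 in⁴
  horizontal leg (remainder): d = -1.3344 in → contributes +3.7177 in⁴
Total I = 12.785 in⁴.
For the y-axis: x̄ = 1.0594 in.
Repeating about the centroidal y-axis gives I_y = 6.3421 in⁴.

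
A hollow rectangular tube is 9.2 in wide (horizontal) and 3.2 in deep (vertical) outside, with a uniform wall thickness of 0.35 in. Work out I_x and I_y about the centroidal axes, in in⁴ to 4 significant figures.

Decompose the section into non-overlapping parts with the origin at the bottom-left of its bounding rectangle.
Outer rectangle: 9.2 × 3.2, A = 29.44 in², y = 1.6 in, Ī = 25.1221 in⁴.
Inner void (subtracted): 8.5 × 2.5, A = 21.25 in², y = 1.6 in, Ī = 11.0677 in⁴.
By symmetry the centroid is at mid-height, ȳ = 1.6 in.
All pieces are centred on the centroidal x-axis, so I = ΣĪ (holes subtracted) = 14.0544 in⁴.
Repeating about the centroidal y-axis gives I_y = 79.7074 in⁴.

I_x ≈ 14.05 in⁴, I_y ≈ 79.71 in⁴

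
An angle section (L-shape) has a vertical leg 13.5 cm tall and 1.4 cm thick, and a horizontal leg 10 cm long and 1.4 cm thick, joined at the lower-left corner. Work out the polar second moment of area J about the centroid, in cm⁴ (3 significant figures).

Break the section into simple shapes (no overlaps), measuring from the bottom-left corner of the bounding box.
Vertical leg: 1.4 × 13.5, A = 18.9 cm², y = 6.75 cm, Ī = 287.04 cm⁴.
Horizontal leg (remainder): 8.6 × 1.4, A = 12.04 cm², y = 0.7 cm, Ī = 1.9665 cm⁴.
Centroid: ȳ = ΣA·y / ΣA = 4.3957 cm.
Transfer each piece to the centroidal x-axis using Ī + A·d² with d = y − 4.3957:
  vertical leg: d = 2.3543 cm → contributes +391.8 cm⁴
  horizontal leg (remainder): d = -3.6957 cm → contributes +166.41 cm⁴
Total I = 558.21 cm⁴.
For the y-axis: x̄ = 2.6457 cm.
Repeating about the centroidal y-axis gives I_y = 261.16 cm⁴.
Polar second moment: J = I_x + I_y = 819.37 cm⁴.

J ≈ 819 cm⁴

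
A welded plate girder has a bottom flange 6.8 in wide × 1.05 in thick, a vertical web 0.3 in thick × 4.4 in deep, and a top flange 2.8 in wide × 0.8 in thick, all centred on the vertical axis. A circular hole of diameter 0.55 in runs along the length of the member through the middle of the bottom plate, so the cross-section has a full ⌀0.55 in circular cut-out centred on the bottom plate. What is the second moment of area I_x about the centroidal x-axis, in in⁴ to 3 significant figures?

Decompose the section into non-overlapping parts with the origin at the bottom-left of its bounding rectangle.
Bottom plate: 6.8 × 1.05, A = 7.14 in², y = 0.525 in, Ī = 0.65599 in⁴.
Web plate: 0.3 × 4.4, A = 1.32 in², y = 3.25 in, Ī = 2.1296 in⁴.
Top plate: 2.8 × 0.8, A = 2.24 in², y = 5.85 in, Ī = 0.11947 in⁴.
Hole (subtracted): ⌀0.55, A = 0.23758 in², y = 0.525 in, Ī = 0.0044918 in⁴.
Centroid: ȳ = ΣA·y / ΣA = 2.0089 in.
Transfer each piece to the centroidal x-axis using Ī + A·d² with d = y − 2.0089:
  bottom plate: d = -1.4839 in → contributes +16.378 in⁴
  web plate: d = 1.2411 in → contributes +4.1629 in⁴
  top plate: d = 3.8411 in → contributes +33.169 in⁴
  hole: d = -1.4839 in → contributes −0.52763 in⁴
Total I = 53.182 in⁴.

I_x ≈ 53.2 in⁴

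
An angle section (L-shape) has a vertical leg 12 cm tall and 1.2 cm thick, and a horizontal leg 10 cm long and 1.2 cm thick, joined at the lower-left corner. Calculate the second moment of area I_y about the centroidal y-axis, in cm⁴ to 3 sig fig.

I_y ≈ 222 cm⁴

Split into non-overlapping primitives; take the origin at the lower-left of the bounding box.
Vertical leg: 1.2 × 12, A = 14.4 cm², x = 0.6 cm, Ī = 1.728 cm⁴.
Horizontal leg (remainder): 8.8 × 1.2, A = 10.56 cm², x = 5.6 cm, Ī = 68.147 cm⁴.
Centroid: x̄ = ΣA·x / ΣA = 2.7154 cm.
Transfer each piece to the centroidal y-axis using Ī + A·d² with d = x − 2.7154:
  vertical leg: d = -2.1154 cm → contributes +66.166 cm⁴
  horizontal leg (remainder): d = 2.8846 cm → contributes +156.02 cm⁴
Total I = 222.18 cm⁴.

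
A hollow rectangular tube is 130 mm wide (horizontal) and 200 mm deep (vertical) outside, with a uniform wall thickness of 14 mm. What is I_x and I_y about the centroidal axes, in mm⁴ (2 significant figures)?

I_x ≈ 4.3 × 10⁷ mm⁴, I_y ≈ 2.1 × 10⁷ mm⁴

Decompose the section into non-overlapping parts with the origin at the bottom-left of its bounding rectangle.
Outer rectangle: 130 × 200, A = 26 000 mm², y = 100 mm, Ī = 86 666 667 mm⁴.
Inner void (subtracted): 102 × 172, A = 17 544 mm², y = 100 mm, Ī = 43 251 808 mm⁴.
By symmetry the centroid is at mid-height, ȳ = 100 mm.
All pieces are centred on the centroidal x-axis, so I = ΣĪ (holes subtracted) = 43 414 859 mm⁴.
Repeating about the centroidal y-axis gives I_y = 21 406 019 mm⁴.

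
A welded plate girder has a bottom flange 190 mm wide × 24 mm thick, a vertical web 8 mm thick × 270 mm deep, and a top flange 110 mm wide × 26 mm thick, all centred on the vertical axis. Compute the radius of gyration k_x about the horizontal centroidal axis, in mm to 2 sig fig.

k_x ≈ 130 mm

Treat the section as a set of non-overlapping primitives; coordinates are from the bounding-box lower-left.
Bottom plate: 190 × 24, A = 4 560 mm², y = 12 mm, Ī = 218 880 mm⁴.
Web plate: 8 × 270, A = 2 160 mm², y = 159 mm, Ī = 13 122 000 mm⁴.
Top plate: 110 × 26, A = 2 860 mm², y = 307 mm, Ī = 161 113 mm⁴.
Centroid: ȳ = ΣA·y / ΣA = 133.2 mm.
Transfer each piece to the horizontal centroidal axis using Ī + A·d² with d = y − 133.2:
  bottom plate: d = -121.2 mm → contributes +67 217 034 mm⁴
  web plate: d = 25.79 mm → contributes +14 558 340 mm⁴
  top plate: d = 173.8 mm → contributes +86 538 664 mm⁴
Total I = 168 314 039 mm⁴.
Radius of gyration: k = √(I/A) = √(168 314 039 / 9 580) = 132.5 mm.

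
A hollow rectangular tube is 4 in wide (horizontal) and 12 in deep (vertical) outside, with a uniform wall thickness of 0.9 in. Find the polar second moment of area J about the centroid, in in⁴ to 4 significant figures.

J ≈ 436.4 in⁴

Treat the section as a set of non-overlapping primitives; coordinates are from the bounding-box lower-left.
Outer rectangle: 4 × 12, A = 48 in², y = 6 in, Ī = 576 in⁴.
Inner void (subtracted): 2.2 × 10.2, A = 22.44 in², y = 6 in, Ī = 194.555 in⁴.
By symmetry the centroid is at mid-height, ȳ = 6 in.
All pieces are centred on the centroidal x-axis, so I = ΣĪ (holes subtracted) = 381.445 in⁴.
Repeating about the centroidal y-axis gives I_y = 54.9492 in⁴.
Polar second moment: J = I_x + I_y = 436.394 in⁴.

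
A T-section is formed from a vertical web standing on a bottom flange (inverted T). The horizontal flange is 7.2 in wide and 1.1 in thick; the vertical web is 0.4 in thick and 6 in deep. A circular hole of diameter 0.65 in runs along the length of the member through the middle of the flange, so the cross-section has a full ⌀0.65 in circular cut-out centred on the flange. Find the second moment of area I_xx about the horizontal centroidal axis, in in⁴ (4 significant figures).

I_xx ≈ 30.97 in⁴

Split into non-overlapping primitives; take the origin at the lower-left of the bounding box.
Flange: 7.2 × 1.1, A = 7.92 in², y = 0.55 in, Ī = 0.7986 in⁴.
Web: 0.4 × 6, A = 2.4 in², y = 4.1 in, Ī = 7.2 in⁴.
Hole (subtracted): ⌀0.65, A = 0.331831 in², y = 0.55 in, Ī = 0.00876241 in⁴.
Centroid: ȳ = ΣA·y / ΣA = 1.40301 in.
Transfer each piece to the horizontal centroidal axis using Ī + A·d² with d = y − 1.40301:
  flange: d = -0.853009 in → contributes +6.56139 in⁴
  web: d = 2.69699 in → contributes +24.657 in⁴
  hole: d = -0.853009 in → contributes −0.250211 in⁴
Total I = 30.9682 in⁴.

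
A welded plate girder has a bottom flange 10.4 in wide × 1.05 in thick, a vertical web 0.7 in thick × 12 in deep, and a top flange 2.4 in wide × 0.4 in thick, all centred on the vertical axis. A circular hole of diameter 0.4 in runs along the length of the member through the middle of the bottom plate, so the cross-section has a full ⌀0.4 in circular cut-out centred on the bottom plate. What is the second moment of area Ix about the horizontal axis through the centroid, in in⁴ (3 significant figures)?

Break the section into simple shapes (no overlaps), measuring from the bottom-left corner of the bounding box.
Bottom plate: 10.4 × 1.05, A = 10.92 in², y = 0.525 in, Ī = 1.0033 in⁴.
Web plate: 0.7 × 12, A = 8.4 in², y = 7.05 in, Ī = 100.8 in⁴.
Top plate: 2.4 × 0.4, A = 0.96 in², y = 13.25 in, Ī = 0.0128 in⁴.
Hole (subtracted): ⌀0.4, A = 0.12566 in², y = 0.525 in, Ī = 0.0012566 in⁴.
Centroid: ȳ = ΣA·y / ΣA = 3.8506 in.
Transfer each piece to the horizontal axis through the centroid using Ī + A·d² with d = y − 3.8506:
  bottom plate: d = -3.3256 in → contributes +121.78 in⁴
  web plate: d = 3.1994 in → contributes +186.78 in⁴
  top plate: d = 9.3994 in → contributes +84.827 in⁴
  hole: d = -3.3256 in → contributes −1.3911 in⁴
Total I = 391.99 in⁴.

Ix ≈ 392 in⁴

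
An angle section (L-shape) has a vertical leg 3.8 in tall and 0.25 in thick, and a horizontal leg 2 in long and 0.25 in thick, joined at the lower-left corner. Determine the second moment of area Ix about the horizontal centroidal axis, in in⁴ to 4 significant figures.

Ix ≈ 2.089 in⁴

Decompose the section into non-overlapping parts with the origin at the bottom-left of its bounding rectangle.
Vertical leg: 0.25 × 3.8, A = 0.95 in², y = 1.9 in, Ī = 1.14317 in⁴.
Horizontal leg (remainder): 1.75 × 0.25, A = 0.4375 in², y = 0.125 in, Ī = 0.00227865 in⁴.
Centroid: ȳ = ΣA·y / ΣA = 1.34032 in.
Transfer each piece to the horizontal centroidal axis using Ī + A·d² with d = y − 1.34032:
  vertical leg: d = 0.559685 in → contributes +1.44075 in⁴
  horizontal leg (remainder): d = -1.21532 in → contributes +0.648462 in⁴
Total I = 2.08921 in⁴.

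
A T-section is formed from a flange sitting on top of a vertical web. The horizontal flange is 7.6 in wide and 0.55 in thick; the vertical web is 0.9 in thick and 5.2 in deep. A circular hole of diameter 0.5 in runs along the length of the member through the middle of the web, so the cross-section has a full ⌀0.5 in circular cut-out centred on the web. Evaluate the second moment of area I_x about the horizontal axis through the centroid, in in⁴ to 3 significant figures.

I_x ≈ 28.5 in⁴

Split into non-overlapping primitives; take the origin at the lower-left of the bounding box.
Flange: 7.6 × 0.55, A = 4.18 in², y = 5.475 in, Ī = 0.10537 in⁴.
Web: 0.9 × 5.2, A = 4.68 in², y = 2.6 in, Ī = 10.546 in⁴.
Hole (subtracted): ⌀0.5, A = 0.19635 in², y = 2.6 in, Ī = 0.003068 in⁴.
Centroid: ȳ = ΣA·y / ΣA = 3.9871 in.
Transfer each piece to the horizontal axis through the centroid using Ī + A·d² with d = y − 3.9871:
  flange: d = 1.4879 in → contributes +9.359 in⁴
  web: d = -1.3871 in → contributes +19.55 in⁴
  hole: d = -1.3871 in → contributes −0.38086 in⁴
Total I = 28.529 in⁴.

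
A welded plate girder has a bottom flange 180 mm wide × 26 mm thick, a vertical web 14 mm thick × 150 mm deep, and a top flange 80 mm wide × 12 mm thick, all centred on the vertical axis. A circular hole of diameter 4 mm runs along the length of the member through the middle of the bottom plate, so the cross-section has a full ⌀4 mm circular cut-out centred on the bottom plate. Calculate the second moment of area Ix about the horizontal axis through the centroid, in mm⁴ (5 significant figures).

Break the section into simple shapes (no overlaps), measuring from the bottom-left corner of the bounding box.
Bottom plate: 180 × 26, A = 4 680 mm², y = 13 mm, Ī = 263 640 mm⁴.
Web plate: 14 × 150, A = 2 100 mm², y = 101 mm, Ī = 3 937 500 mm⁴.
Top plate: 80 × 12, A = 960 mm², y = 182 mm, Ī = 11 520 mm⁴.
Hole (subtracted): ⌀4, A = 12.56637 mm², y = 13 mm, Ī = 12.56637 mm⁴.
Centroid: ȳ = ΣA·y / ΣA = 57.91012 mm.
Transfer each piece to the horizontal axis through the centroid using Ī + A·d² with d = y − 57.91012:
  bottom plate: d = -44.91012 mm → contributes +9 702 822 mm⁴
  web plate: d = 43.08988 mm → contributes +7 836 649 mm⁴
  top plate: d = 124.0899 mm → contributes +14 793 886 mm⁴
  hole: d = -44.91012 mm → contributes −25357.92 mm⁴
Total I = 32 307 998 mm⁴.

Ix ≈ 3.2308 × 10⁷ mm⁴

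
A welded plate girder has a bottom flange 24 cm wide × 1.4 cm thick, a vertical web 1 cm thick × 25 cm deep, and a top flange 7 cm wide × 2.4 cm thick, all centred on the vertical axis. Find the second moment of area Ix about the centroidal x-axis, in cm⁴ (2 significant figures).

Ix ≈ 9700 cm⁴

Decompose the section into non-overlapping parts with the origin at the bottom-left of its bounding rectangle.
Bottom plate: 24 × 1.4, A = 33.6 cm², y = 0.7 cm, Ī = 5.488 cm⁴.
Web plate: 1 × 25, A = 25 cm², y = 13.9 cm, Ī = 1 302 cm⁴.
Top plate: 7 × 2.4, A = 16.8 cm², y = 27.6 cm, Ī = 8.064 cm⁴.
Centroid: ȳ = ΣA·y / ΣA = 11.07 cm.
Transfer each piece to the centroidal x-axis using Ī + A·d² with d = y − 11.07:
  bottom plate: d = -10.37 cm → contributes +3 619 cm⁴
  web plate: d = 2.83 cm → contributes +1 502 cm⁴
  top plate: d = 16.53 cm → contributes +4 598 cm⁴
Total I = 9 720 cm⁴.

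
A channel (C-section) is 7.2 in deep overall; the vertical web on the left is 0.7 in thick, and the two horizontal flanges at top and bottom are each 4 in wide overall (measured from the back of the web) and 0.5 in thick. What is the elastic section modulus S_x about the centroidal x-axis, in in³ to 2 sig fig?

Decompose the section into non-overlapping parts with the origin at the bottom-left of its bounding rectangle.
Web: 0.7 × 7.2, A = 5.04 in², y = 3.6 in, Ī = 21.77 in⁴.
Top flange (beyond web): 3.3 × 0.5, A = 1.65 in², y = 6.95 in, Ī = 0.03438 in⁴.
Bottom flange (beyond web): 3.3 × 0.5, A = 1.65 in², y = 0.25 in, Ī = 0.03438 in⁴.
By symmetry the centroid is at mid-height, ȳ = 3.6 in.
Transfer each piece to the centroidal x-axis using Ī + A·d² with d = y − 3.6:
  web: d = 0 in → contributes +21.77 in⁴
  top flange (beyond web): d = 3.35 in → contributes +18.55 in⁴
  bottom flange (beyond web): d = -3.35 in → contributes +18.55 in⁴
Total I = 58.88 in⁴.
Extreme fibre distance c = 3.6 in; S = I/c = 16.35 in³.

S_x ≈ 16 in³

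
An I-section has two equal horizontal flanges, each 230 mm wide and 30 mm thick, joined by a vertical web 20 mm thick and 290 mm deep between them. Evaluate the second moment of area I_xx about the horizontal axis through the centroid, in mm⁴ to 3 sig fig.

I_xx ≈ 3.95 × 10⁸ mm⁴

Treat the section as a set of non-overlapping primitives; coordinates are from the bounding-box lower-left.
Bottom flange: 230 × 30, A = 6 900 mm², y = 15 mm, Ī = 517 500 mm⁴.
Web: 20 × 290, A = 5 800 mm², y = 175 mm, Ī = 40 648 333 mm⁴.
Top flange: 230 × 30, A = 6 900 mm², y = 335 mm, Ī = 517 500 mm⁴.
By symmetry the centroid is at mid-height, ȳ = 175 mm.
Transfer each piece to the horizontal axis through the centroid using Ī + A·d² with d = y − 175:
  bottom flange: d = -160 mm → contributes +177 157 500 mm⁴
  web: d = 0 mm → contributes +40 648 333 mm⁴
  top flange: d = 160 mm → contributes +177 157 500 mm⁴
Total I = 394 963 333 mm⁴.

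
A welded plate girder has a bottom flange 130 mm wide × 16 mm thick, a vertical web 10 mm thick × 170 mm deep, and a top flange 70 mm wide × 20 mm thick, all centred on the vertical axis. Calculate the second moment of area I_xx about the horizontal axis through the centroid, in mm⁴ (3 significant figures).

I_xx ≈ 3.41 × 10⁷ mm⁴

Decompose the section into non-overlapping parts with the origin at the bottom-left of its bounding rectangle.
Bottom plate: 130 × 16, A = 2 080 mm², y = 8 mm, Ī = 44 373 mm⁴.
Web plate: 10 × 170, A = 1 700 mm², y = 101 mm, Ī = 4 094 167 mm⁴.
Top plate: 70 × 20, A = 1 400 mm², y = 196 mm, Ī = 46 667 mm⁴.
Centroid: ȳ = ΣA·y / ΣA = 89.332 mm.
Transfer each piece to the horizontal axis through the centroid using Ī + A·d² with d = y − 89.332:
  bottom plate: d = -81.332 mm → contributes +13 803 369 mm⁴
  web plate: d = 11.668 mm → contributes +4 325 607 mm⁴
  top plate: d = 106.67 mm → contributes +15 975 940 mm⁴
Total I = 34 104 916 mm⁴.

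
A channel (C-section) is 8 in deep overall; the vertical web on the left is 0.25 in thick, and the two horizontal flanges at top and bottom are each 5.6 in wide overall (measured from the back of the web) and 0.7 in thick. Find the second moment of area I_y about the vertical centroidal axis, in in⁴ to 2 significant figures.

I_y ≈ 30 in⁴

Split into non-overlapping primitives; take the origin at the lower-left of the bounding box.
Web: 0.25 × 8, A = 2 in², x = 0.125 in, Ī = 0.01042 in⁴.
Top flange (beyond web): 5.35 × 0.7, A = 3.745 in², x = 2.925 in, Ī = 8.933 in⁴.
Bottom flange (beyond web): 5.35 × 0.7, A = 3.745 in², x = 2.925 in, Ī = 8.933 in⁴.
Centroid: x̄ = ΣA·x / ΣA = 2.335 in.
Transfer each piece to the vertical centroidal axis using Ī + A·d² with d = x − 2.335:
  web: d = -2.21 in → contributes +9.778 in⁴
  top flange (beyond web): d = 0.5901 in → contributes +10.24 in⁴
  bottom flange (beyond web): d = 0.5901 in → contributes +10.24 in⁴
Total I = 30.25 in⁴.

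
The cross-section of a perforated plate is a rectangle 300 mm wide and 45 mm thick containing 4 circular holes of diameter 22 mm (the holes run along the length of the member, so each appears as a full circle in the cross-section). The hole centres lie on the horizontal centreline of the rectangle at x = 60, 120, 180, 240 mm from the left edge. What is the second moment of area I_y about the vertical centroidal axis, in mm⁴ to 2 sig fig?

I_y ≈ 9.4 × 10⁷ mm⁴

Decompose the section into non-overlapping parts with the origin at the bottom-left of its bounding rectangle.
Plate: 300 × 45, A = 13 500 mm², x = 150 mm, Ī = 101 250 000 mm⁴.
Hole 1 (subtracted): ⌀22, A = 380.1 mm², x = 60 mm, Ī = 11 499 mm⁴.
Hole 2 (subtracted): ⌀22, A = 380.1 mm², x = 120 mm, Ī = 11 499 mm⁴.
Hole 3 (subtracted): ⌀22, A = 380.1 mm², x = 180 mm, Ī = 11 499 mm⁴.
Hole 4 (subtracted): ⌀22, A = 380.1 mm², x = 240 mm, Ī = 11 499 mm⁴.
By symmetry the centroid is at mid-width, x̄ = 150 mm.
Transfer each piece to the vertical centroidal axis using Ī + A·d² with d = x − 150:
  plate: d = 0 mm → contributes +101 250 000 mm⁴
  hole 1: d = -90 mm → contributes −3 090 574 mm⁴
  hole 2: d = -30 mm → contributes −353 618 mm⁴
  hole 3: d = 30 mm → contributes −353 618 mm⁴
  hole 4: d = 90 mm → contributes −3 090 574 mm⁴
Total I = 94 361 615 mm⁴.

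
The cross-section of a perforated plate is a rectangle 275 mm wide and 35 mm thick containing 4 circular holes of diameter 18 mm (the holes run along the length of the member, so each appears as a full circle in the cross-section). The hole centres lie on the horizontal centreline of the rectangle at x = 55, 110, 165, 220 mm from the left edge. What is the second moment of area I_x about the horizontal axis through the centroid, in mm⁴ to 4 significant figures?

Break the section into simple shapes (no overlaps), measuring from the bottom-left corner of the bounding box.
Plate: 275 × 35, A = 9 625 mm², y = 17.5 mm, Ī = 982 552 mm⁴.
Hole 1 (subtracted): ⌀18, A = 254.469 mm², y = 17.5 mm, Ī = 5 153 mm⁴.
Hole 2 (subtracted): ⌀18, A = 254.469 mm², y = 17.5 mm, Ī = 5 153 mm⁴.
Hole 3 (subtracted): ⌀18, A = 254.469 mm², y = 17.5 mm, Ī = 5 153 mm⁴.
Hole 4 (subtracted): ⌀18, A = 254.469 mm², y = 17.5 mm, Ī = 5 153 mm⁴.
By symmetry the centroid is at mid-height, ȳ = 17.5 mm.
All pieces are centred on the horizontal axis through the centroid, so I = ΣĪ (holes subtracted) = 961 940 mm⁴.

I_x ≈ 9.619 × 10⁵ mm⁴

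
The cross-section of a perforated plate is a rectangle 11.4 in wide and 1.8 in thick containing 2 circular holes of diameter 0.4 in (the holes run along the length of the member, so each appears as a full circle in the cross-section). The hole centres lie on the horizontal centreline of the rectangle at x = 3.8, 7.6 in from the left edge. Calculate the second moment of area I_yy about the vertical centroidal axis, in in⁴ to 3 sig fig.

I_yy ≈ 221 in⁴

Split into non-overlapping primitives; take the origin at the lower-left of the bounding box.
Plate: 11.4 × 1.8, A = 20.52 in², x = 5.7 in, Ī = 222.23 in⁴.
Hole 1 (subtracted): ⌀0.4, A = 0.12566 in², x = 3.8 in, Ī = 0.0012566 in⁴.
Hole 2 (subtracted): ⌀0.4, A = 0.12566 in², x = 7.6 in, Ī = 0.0012566 in⁴.
By symmetry the centroid is at mid-width, x̄ = 5.7 in.
Transfer each piece to the vertical centroidal axis using Ī + A·d² with d = x − 5.7:
  plate: d = 0 in → contributes +222.23 in⁴
  hole 1: d = -1.9 in → contributes −0.4549 in⁴
  hole 2: d = 1.9 in → contributes −0.4549 in⁴
Total I = 221.32 in⁴.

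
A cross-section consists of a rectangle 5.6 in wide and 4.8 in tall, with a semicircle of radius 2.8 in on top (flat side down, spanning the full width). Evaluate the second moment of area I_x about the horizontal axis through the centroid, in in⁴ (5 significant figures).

Decompose the section into non-overlapping parts with the origin at the bottom-left of its bounding rectangle.
Rectangular body: 5.6 × 4.8, A = 26.88 in², y = 2.4 in, Ī = 51.6096 in⁴.
Semicircular cap: semicircle r = 2.8, A = 12.31504 in², y = 5.988357 in, Ī = 6.746277 in⁴.
Centroid: ȳ = ΣA·y / ΣA = 3.527458 in.
Transfer each piece to the horizontal axis through the centroid using Ī + A·d² with d = y − 3.527458:
  rectangular body: d = -1.127458 in → contributes +85.77843 in⁴
  semicircular cap: d = 2.460899 in → contributes +81.32646 in⁴
Total I = 167.1049 in⁴.

I_x ≈ 167.10 in⁴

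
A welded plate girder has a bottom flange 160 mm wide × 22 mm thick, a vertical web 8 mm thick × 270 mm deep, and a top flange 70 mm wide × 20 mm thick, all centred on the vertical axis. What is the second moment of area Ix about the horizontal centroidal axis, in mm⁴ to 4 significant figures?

Ix ≈ 1.041 × 10⁸ mm⁴

Treat the section as a set of non-overlapping primitives; coordinates are from the bounding-box lower-left.
Bottom plate: 160 × 22, A = 3 520 mm², y = 11 mm, Ī = 141 973 mm⁴.
Web plate: 8 × 270, A = 2 160 mm², y = 157 mm, Ī = 13 122 000 mm⁴.
Top plate: 70 × 20, A = 1 400 mm², y = 302 mm, Ī = 46666.7 mm⁴.
Centroid: ȳ = ΣA·y / ΣA = 113.085 mm.
Transfer each piece to the horizontal centroidal axis using Ī + A·d² with d = y − 113.085:
  bottom plate: d = -102.085 mm → contributes +36 824 933 mm⁴
  web plate: d = 43.9153 mm → contributes +17 287 667 mm⁴
  top plate: d = 188.915 mm → contributes +50 011 229 mm⁴
Total I = 104 123 829 mm⁴.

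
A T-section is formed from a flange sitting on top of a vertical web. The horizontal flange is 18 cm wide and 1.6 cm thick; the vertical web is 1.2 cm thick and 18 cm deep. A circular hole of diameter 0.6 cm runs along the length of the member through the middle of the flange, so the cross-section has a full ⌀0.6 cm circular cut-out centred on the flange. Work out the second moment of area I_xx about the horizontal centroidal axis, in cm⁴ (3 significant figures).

I_xx ≈ 1770 cm⁴

Decompose the section into non-overlapping parts with the origin at the bottom-left of its bounding rectangle.
Flange: 18 × 1.6, A = 28.8 cm², y = 18.8 cm, Ī = 6.144 cm⁴.
Web: 1.2 × 18, A = 21.6 cm², y = 9 cm, Ī = 583.2 cm⁴.
Hole (subtracted): ⌀0.6, A = 0.28274 cm², y = 18.8 cm, Ī = 0.0063617 cm⁴.
Centroid: ȳ = ΣA·y / ΣA = 14.576 cm.
Transfer each piece to the horizontal centroidal axis using Ī + A·d² with d = y − 14.576:
  flange: d = 4.2237 cm → contributes +519.92 cm⁴
  web: d = -5.5763 cm → contributes +1254.9 cm⁴
  hole: d = 4.2237 cm → contributes −5.0504 cm⁴
Total I = 1769.7 cm⁴.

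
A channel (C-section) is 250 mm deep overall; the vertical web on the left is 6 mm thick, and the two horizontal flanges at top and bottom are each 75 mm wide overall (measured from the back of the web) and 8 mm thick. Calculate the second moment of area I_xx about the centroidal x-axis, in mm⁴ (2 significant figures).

I_xx ≈ 2.4 × 10⁷ mm⁴

Break the section into simple shapes (no overlaps), measuring from the bottom-left corner of the bounding box.
Web: 6 × 250, A = 1 500 mm², y = 125 mm, Ī = 7 812 500 mm⁴.
Top flange (beyond web): 69 × 8, A = 552 mm², y = 246 mm, Ī = 2 944 mm⁴.
Bottom flange (beyond web): 69 × 8, A = 552 mm², y = 4 mm, Ī = 2 944 mm⁴.
By symmetry the centroid is at mid-height, ȳ = 125 mm.
Transfer each piece to the centroidal x-axis using Ī + A·d² with d = y − 125:
  web: d = 0 mm → contributes +7 812 500 mm⁴
  top flange (beyond web): d = 121 mm → contributes +8 084 776 mm⁴
  bottom flange (beyond web): d = -121 mm → contributes +8 084 776 mm⁴
Total I = 23 982 052 mm⁴.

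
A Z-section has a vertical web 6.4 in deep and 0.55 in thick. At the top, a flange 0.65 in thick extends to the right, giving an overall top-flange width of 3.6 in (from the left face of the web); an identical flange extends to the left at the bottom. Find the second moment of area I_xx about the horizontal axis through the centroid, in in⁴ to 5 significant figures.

I_xx ≈ 44.928 in⁴

Break the section into simple shapes (no overlaps), measuring from the bottom-left corner of the bounding box.
Web: 0.55 × 6.4, A = 3.52 in², y = 3.2 in, Ī = 12.01493 in⁴.
Top flange (beyond web): 3.05 × 0.65, A = 1.9825 in², y = 6.075 in, Ī = 0.06980052 in⁴.
Bottom flange (beyond web): 3.05 × 0.65, A = 1.9825 in², y = 0.325 in, Ī = 0.06980052 in⁴.
Centroid: ȳ = ΣA·y / ΣA = 3.2 in.
Transfer each piece to the horizontal axis through the centroid using Ī + A·d² with d = y − 3.2:
  web: d = 0 in → contributes +12.01493 in⁴
  top flange (beyond web): d = 2.875 in → contributes +16.4564 in⁴
  bottom flange (beyond web): d = -2.875 in → contributes +16.4564 in⁴
Total I = 44.92774 in⁴.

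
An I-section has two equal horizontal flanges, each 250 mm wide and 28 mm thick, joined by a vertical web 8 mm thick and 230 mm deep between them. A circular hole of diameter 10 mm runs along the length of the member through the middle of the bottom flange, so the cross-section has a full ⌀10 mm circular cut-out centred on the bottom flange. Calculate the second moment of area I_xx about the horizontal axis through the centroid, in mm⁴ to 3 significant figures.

I_xx ≈ 2.41 × 10⁸ mm⁴

Treat the section as a set of non-overlapping primitives; coordinates are from the bounding-box lower-left.
Bottom flange: 250 × 28, A = 7 000 mm², y = 14 mm, Ī = 457 333 mm⁴.
Web: 8 × 230, A = 1 840 mm², y = 143 mm, Ī = 8 111 333 mm⁴.
Top flange: 250 × 28, A = 7 000 mm², y = 272 mm, Ī = 457 333 mm⁴.
Hole (subtracted): ⌀10, A = 78.54 mm², y = 14 mm, Ī = 490.87 mm⁴.
Centroid: ȳ = ΣA·y / ΣA = 143.64 mm.
Transfer each piece to the horizontal axis through the centroid using Ī + A·d² with d = y − 143.64:
  bottom flange: d = -129.64 mm → contributes +118 108 142 mm⁴
  web: d = -0.64281 mm → contributes +8 112 094 mm⁴
  top flange: d = 128.36 mm → contributes +115 786 310 mm⁴
  hole: d = -129.64 mm → contributes −1 320 530 mm⁴
Total I = 240 686 015 mm⁴.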